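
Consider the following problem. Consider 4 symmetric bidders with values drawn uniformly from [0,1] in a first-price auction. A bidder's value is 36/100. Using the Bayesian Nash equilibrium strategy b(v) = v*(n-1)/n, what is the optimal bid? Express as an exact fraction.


Step 1: The symmetric BNE bidding function is b(v) = v * (n-1) / n
Step 2: Substitute v = 9/25 and n = 4
Step 3: b = 9/25 * 3/4
Step 4: b = 27/100

27/100


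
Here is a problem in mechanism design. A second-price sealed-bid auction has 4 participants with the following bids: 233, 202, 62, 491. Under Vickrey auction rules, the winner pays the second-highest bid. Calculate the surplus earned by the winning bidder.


Step 1: Sort bids in descending order: 491, 233, 202, 62
Step 2: The winning bid is the highest: 491
Step 3: The payment equals the second-highest bid: 233
Step 4: Surplus = winner's bid - payment = 491 - 233 = 258

258


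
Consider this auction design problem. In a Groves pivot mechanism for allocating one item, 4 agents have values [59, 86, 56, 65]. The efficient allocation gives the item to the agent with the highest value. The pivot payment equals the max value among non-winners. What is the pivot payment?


Step 1: The efficient winner is agent 1 with value 86
Step 2: Other agents' values: [59, 56, 65]
Step 3: Pivot payment = max(others) = 65
Step 4: The winner pays 65

65


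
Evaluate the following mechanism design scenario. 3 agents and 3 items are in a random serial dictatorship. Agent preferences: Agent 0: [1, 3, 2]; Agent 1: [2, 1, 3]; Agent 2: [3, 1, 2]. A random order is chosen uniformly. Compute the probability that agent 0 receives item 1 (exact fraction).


Step 1: Agent 0 wants item 1
Step 2: There are 6 possible orderings of agents
Step 3: In 6 orderings, agent 0 gets item 1
Step 4: Probability = 6/6 = 1

1


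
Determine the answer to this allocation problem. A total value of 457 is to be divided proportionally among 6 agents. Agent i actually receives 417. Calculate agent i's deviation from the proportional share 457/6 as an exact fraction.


Step 1: Proportional share = 457/6
Step 2: Agent's actual allocation = 417
Step 3: Excess = 417 - 457/6 = 2045/6

2045/6


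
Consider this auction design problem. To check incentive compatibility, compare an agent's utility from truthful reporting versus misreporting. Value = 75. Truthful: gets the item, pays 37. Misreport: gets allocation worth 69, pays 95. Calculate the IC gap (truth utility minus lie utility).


Step 1: U(truth) = value - payment = 75 - 37 = 38
Step 2: U(lie) = allocation - payment = 69 - 95 = -26
Step 3: IC gap = 38 - (-26) = 64

64


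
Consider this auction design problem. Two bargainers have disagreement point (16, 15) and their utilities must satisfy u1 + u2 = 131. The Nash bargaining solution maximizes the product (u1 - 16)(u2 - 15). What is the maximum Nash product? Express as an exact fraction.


Step 1: The Nash solution splits surplus symmetrically above the disagreement point
Step 2: u1 = (total + d1 - d2)/2 = (131 + 16 - 15)/2 = 66
Step 3: u2 = (total - d1 + d2)/2 = (131 - 16 + 15)/2 = 65
Step 4: Nash product = (66 - 16) * (65 - 15)
Step 5: = 50 * 50 = 2500

2500


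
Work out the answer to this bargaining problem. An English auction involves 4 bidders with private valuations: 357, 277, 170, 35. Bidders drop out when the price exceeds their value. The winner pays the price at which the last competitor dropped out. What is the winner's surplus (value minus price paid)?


Step 1: Identify the highest value: 357
Step 2: Identify the second-highest value: 277
Step 3: The final price = second-highest value = 277
Step 4: Surplus = 357 - 277 = 80

80


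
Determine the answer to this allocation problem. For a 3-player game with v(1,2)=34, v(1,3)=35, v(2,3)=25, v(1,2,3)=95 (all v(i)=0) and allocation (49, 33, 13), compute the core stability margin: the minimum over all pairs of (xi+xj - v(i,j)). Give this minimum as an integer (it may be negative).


Step 1: Slack for coalition (1,2): x1+x2 - v12 = 82 - 34 = 48
Step 2: Slack for coalition (1,3): x1+x3 - v13 = 62 - 35 = 27
Step 3: Slack for coalition (2,3): x2+x3 - v23 = 46 - 25 = 21
Step 4: Minimum slack = min(48, 27, 21) = 21, attained by (2,3); no pair can gain by deviating, so the allocation is in the core

21


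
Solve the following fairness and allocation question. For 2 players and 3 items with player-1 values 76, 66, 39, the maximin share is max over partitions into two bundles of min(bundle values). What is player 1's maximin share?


Step 1: Item values = 76, 66, 39
Step 2: Enumerate all 2-bundle partitions and take the smaller bundle:
  Partition 1: {76} vs {66,39} -> bundles 76, 105; min = 76
  Partition 2: {66} vs {76,39} -> bundles 66, 115; min = 66
  Partition 3: {39} vs {76,66} -> bundles 39, 142; min = 39
Step 3: MMS = max(76, 66, 39) = 76

76


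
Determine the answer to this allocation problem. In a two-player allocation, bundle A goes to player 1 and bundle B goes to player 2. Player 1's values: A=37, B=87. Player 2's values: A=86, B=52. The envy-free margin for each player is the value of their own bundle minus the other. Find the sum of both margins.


Step 1: Player 1's margin = v1(A) - v1(B) = 37 - 87 = -50
Step 2: Player 2's margin = v2(B) - v2(A) = 52 - 86 = -34
Step 3: Total margin = -50 + -34 = -84

-84


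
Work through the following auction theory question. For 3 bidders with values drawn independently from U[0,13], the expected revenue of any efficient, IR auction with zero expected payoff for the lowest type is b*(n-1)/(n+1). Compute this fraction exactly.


Step 1: By Revenue Equivalence, expected revenue = b*(n-1)/(n+1)
Step 2: Substituting n = 3, b = 13
Step 3: Revenue = 13*(3-1)/(3+1) = 13*2/4
Step 4: Revenue = 26/4 = 13/2

13/2


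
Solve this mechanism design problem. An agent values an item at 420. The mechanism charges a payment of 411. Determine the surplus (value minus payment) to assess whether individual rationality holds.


Step 1: Surplus = value - payment = 420 - 411 = 9
Step 2: IR is satisfied (surplus >= 0)

9


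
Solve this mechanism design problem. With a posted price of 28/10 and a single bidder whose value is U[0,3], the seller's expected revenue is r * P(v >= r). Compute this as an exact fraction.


Step 1: Posted price r = 14/5, value support [0,3]
Step 2: P(v >= r) = (3 - 14/5)/3 = 1/15
Step 3: Expected revenue = r * P(v >= r) = 14/5 * 1/15
Step 4: Revenue = 14/75

14/75


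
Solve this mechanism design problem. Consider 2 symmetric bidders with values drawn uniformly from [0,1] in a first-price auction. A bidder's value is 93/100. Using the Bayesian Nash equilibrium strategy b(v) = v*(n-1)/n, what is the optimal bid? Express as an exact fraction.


Step 1: The symmetric BNE bidding function is b(v) = v * (n-1) / n
Step 2: Substitute v = 93/100 and n = 2
Step 3: b = 93/100 * 1/2
Step 4: b = 93/200

93/200


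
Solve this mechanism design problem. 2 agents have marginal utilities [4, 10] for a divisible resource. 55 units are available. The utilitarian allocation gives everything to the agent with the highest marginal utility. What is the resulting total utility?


Step 1: The marginal utilities are [4, 10]
Step 2: The highest marginal utility is 10
Step 3: All 55 units go to that agent
Step 4: Total utility = 10 * 55 = 550

550


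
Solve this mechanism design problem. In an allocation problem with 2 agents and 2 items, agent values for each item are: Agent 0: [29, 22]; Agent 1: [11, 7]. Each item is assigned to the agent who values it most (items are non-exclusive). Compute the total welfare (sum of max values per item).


Step 1: For each item, find the maximum value among all agents.
Step 2: Item 0 -> Agent 0 (value 29)
Step 3: Item 1 -> Agent 0 (value 22)
Step 4: Total welfare = 29 + 22 = 51

51


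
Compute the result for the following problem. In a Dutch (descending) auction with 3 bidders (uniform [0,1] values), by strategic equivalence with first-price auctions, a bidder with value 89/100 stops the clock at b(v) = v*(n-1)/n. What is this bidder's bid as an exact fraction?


Step 1: Dutch auctions are strategically equivalent to first-price auctions
Step 2: The equilibrium bid is b(v) = v*(n-1)/n
Step 3: b = 89/100 * 2/3
Step 4: b = 89/150

89/150


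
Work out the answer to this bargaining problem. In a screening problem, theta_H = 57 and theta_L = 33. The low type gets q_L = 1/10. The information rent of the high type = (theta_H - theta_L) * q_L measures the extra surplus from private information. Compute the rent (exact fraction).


Step 1: theta_H - theta_L = 57 - 33 = 24
Step 2: Information rent = (theta_H - theta_L) * q_L
Step 3: = 24 * 1/10
Step 4: = 12/5

12/5


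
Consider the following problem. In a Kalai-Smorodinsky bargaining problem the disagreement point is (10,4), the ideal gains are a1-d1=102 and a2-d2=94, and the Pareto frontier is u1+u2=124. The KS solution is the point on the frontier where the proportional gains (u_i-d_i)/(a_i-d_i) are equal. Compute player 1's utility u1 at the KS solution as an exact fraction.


Step 1: At the KS point, (u1-d1)/r1 = (u2-d2)/r2 = t and u1+u2 = 124
Step 2: u1 = d1 + r1*t and u2 = d2 + r2*t, so (d1 + r1*t) + (d2 + r2*t) = 124
Step 3: t = (124 - 10 - 4)/(102 + 94) = 110/196 = 55/98
Step 4: u1 = d1 + r1*t = 10 + 102 * 55/98 = 3295/49
Step 5: (Check: u2 = d2 + r2*t = 2781/49; u1+u2 = 3295/49 + 2781/49 = 124, on the frontier.)

3295/49


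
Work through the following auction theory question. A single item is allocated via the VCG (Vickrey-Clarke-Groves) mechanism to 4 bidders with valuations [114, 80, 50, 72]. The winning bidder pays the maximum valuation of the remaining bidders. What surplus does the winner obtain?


Step 1: The winner is the agent with the highest value: agent 0 with value 114
Step 2: Values of other agents: [80, 50, 72]
Step 3: VCG payment = max of others' values = 80
Step 4: Surplus = 114 - 80 = 34

34


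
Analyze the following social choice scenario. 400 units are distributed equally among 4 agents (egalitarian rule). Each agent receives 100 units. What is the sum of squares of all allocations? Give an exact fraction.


Step 1: Each agent's share = 400/4 = 100
Step 2: Square of each share = (100)^2 = 10000
Step 3: Sum of squares = 4 * 10000 = 40000

40000


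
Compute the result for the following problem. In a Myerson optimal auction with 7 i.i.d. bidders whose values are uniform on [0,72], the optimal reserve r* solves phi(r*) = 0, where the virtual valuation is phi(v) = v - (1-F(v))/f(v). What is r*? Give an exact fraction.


Step 1: For U[0,72], F(v) = v/72 and f(v) = 1/72
Step 2: phi(v) = v - (1 - v/72)/(1/72) = v - (72 - v) = 2v - 72
Step 3: Set phi(r*) = 0: 2r* - 72 = 0
Step 4: r* = 72/2 = 36 (the number of bidders n = 7 does not enter)

36


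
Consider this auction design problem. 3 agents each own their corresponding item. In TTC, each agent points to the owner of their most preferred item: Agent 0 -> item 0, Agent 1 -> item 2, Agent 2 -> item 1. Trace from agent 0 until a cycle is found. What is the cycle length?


Step 1: Trace the pointer graph from agent 0: 0 -> 0
Step 2: A cycle is detected when we revisit agent 0
Step 3: The cycle is: 0 -> 0
Step 4: Cycle length = 1

1


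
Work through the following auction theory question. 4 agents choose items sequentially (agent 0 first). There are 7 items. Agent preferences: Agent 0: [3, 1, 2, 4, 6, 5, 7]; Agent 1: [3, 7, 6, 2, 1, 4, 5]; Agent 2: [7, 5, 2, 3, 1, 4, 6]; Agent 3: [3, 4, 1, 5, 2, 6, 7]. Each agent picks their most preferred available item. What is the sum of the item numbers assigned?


Step 1: Agent 0 picks item 3
Step 2: Agent 1 picks item 7
Step 3: Agent 2 picks item 5
Step 4: Agent 3 picks item 4
Step 5: Sum = 3 + 7 + 5 + 4 = 19

19


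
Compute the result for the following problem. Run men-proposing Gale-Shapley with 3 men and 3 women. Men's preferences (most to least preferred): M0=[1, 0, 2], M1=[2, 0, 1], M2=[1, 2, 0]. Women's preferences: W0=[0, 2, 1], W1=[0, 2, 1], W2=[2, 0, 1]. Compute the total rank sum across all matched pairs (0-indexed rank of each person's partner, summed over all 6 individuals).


Step 1: Run Gale-Shapley (men propose, women hold best offer):
  M0 proposes to W1; she accepts
  M1 proposes to W2; she accepts
  M2 proposes to W1; rejected
  M2 proposes to W2; she switches from M1
  M1 proposes to W0; she accepts
Step 2: Final matching: W0-M1, W1-M0, W2-M2
Step 3: 0-indexed ranks (man's rank of his match, then woman's): 1 + 2 + 0 + 0 + 1 + 0
Step 4: Total rank sum = 4

4


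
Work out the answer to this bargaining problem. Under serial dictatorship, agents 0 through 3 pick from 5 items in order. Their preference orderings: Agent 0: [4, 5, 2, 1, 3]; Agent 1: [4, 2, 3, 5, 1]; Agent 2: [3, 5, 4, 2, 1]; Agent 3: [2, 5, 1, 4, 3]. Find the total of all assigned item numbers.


Step 1: Agent 0 picks item 4
Step 2: Agent 1 picks item 2
Step 3: Agent 2 picks item 3
Step 4: Agent 3 picks item 5
Step 5: Sum = 4 + 2 + 3 + 5 = 14

14


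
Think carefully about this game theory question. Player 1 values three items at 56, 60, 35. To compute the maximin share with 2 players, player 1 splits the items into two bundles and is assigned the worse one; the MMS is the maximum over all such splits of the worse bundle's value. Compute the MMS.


Step 1: Item values = 56, 60, 35
Step 2: Enumerate all 2-bundle partitions and take the smaller bundle:
  Partition 1: {56} vs {60,35} -> bundles 56, 95; min = 56
  Partition 2: {60} vs {56,35} -> bundles 60, 91; min = 60
  Partition 3: {35} vs {56,60} -> bundles 35, 116; min = 35
Step 3: MMS = max(56, 60, 35) = 60

60


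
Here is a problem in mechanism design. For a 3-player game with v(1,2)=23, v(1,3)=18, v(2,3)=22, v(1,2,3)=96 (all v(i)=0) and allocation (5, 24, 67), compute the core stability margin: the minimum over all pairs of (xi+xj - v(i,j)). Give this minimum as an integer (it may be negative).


Step 1: Slack for coalition (1,2): x1+x2 - v12 = 29 - 23 = 6
Step 2: Slack for coalition (1,3): x1+x3 - v13 = 72 - 18 = 54
Step 3: Slack for coalition (2,3): x2+x3 - v23 = 91 - 22 = 69
Step 4: Minimum slack = min(6, 54, 69) = 6, attained by (1,2); no pair can gain by deviating, so the allocation is in the core

6


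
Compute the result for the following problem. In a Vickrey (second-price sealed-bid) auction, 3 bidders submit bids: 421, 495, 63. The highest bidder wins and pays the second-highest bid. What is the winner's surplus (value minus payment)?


Step 1: Sort bids in descending order: 495, 421, 63
Step 2: The winning bid is the highest: 495
Step 3: The payment equals the second-highest bid: 421
Step 4: Surplus = winner's bid - payment = 495 - 421 = 74

74


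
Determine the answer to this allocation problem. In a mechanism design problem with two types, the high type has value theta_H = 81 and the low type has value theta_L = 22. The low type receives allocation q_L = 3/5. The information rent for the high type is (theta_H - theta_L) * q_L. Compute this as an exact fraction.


Step 1: theta_H - theta_L = 81 - 22 = 59
Step 2: Information rent = (theta_H - theta_L) * q_L
Step 3: = 59 * 3/5
Step 4: = 177/5

177/5


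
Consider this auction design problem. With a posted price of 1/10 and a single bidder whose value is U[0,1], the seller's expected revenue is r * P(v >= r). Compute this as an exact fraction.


Step 1: Posted price r = 1/10, value support [0,1]
Step 2: P(v >= r) = (1 - 1/10)/1 = 9/10
Step 3: Expected revenue = r * P(v >= r) = 1/10 * 9/10
Step 4: Revenue = 9/100

9/100


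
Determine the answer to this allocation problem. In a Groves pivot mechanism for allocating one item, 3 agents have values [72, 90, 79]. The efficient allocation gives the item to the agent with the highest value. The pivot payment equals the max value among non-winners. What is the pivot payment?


Step 1: The efficient winner is agent 1 with value 90
Step 2: Other agents' values: [72, 79]
Step 3: Pivot payment = max(others) = 79
Step 4: The winner pays 79

79


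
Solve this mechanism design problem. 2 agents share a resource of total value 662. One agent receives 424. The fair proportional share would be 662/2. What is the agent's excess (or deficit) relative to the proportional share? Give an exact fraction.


Step 1: Proportional share = 662/2 = 331
Step 2: Agent's actual allocation = 424
Step 3: Excess = 424 - 331 = 93

93


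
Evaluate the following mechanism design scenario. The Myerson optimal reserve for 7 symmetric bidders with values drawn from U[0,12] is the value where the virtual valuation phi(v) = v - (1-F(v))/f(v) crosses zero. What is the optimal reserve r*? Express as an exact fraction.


Step 1: For U[0,12], F(v) = v/12 and f(v) = 1/12
Step 2: phi(v) = v - (1 - v/12)/(1/12) = v - (12 - v) = 2v - 12
Step 3: Set phi(r*) = 0: 2r* - 12 = 0
Step 4: r* = 12/2 = 6 (the number of bidders n = 7 does not enter)

6


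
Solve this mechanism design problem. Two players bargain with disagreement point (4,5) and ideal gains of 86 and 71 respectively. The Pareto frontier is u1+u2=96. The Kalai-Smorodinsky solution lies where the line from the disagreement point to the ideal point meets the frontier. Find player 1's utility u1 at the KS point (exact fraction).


Step 1: At the KS point, (u1-d1)/r1 = (u2-d2)/r2 = t and u1+u2 = 96
Step 2: u1 = d1 + r1*t and u2 = d2 + r2*t, so (d1 + r1*t) + (d2 + r2*t) = 96
Step 3: t = (96 - 4 - 5)/(86 + 71) = 87/157
Step 4: u1 = d1 + r1*t = 4 + 86 * 87/157 = 8110/157
Step 5: (Check: u2 = d2 + r2*t = 6962/157; u1+u2 = 8110/157 + 6962/157 = 96, on the frontier.)

8110/157


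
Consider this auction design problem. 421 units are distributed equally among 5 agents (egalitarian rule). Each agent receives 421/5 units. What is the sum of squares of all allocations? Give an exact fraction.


Step 1: Each agent's share = 421/5
Step 2: Square of each share = (421/5)^2 = 177241/25
Step 3: Sum of squares = 5 * 177241/25 = 177241/5

177241/5


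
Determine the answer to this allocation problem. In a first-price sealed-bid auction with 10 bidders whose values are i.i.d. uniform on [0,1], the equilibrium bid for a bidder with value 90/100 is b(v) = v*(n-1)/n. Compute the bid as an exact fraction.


Step 1: The symmetric BNE bidding function is b(v) = v * (n-1) / n
Step 2: Substitute v = 9/10 and n = 10
Step 3: b = 9/10 * 9/10
Step 4: b = 81/100

81/100


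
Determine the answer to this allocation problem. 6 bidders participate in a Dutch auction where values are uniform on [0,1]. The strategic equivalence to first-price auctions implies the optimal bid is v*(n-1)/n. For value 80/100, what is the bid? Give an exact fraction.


Step 1: Dutch auctions are strategically equivalent to first-price auctions
Step 2: The equilibrium bid is b(v) = v*(n-1)/n
Step 3: b = 4/5 * 5/6
Step 4: b = 2/3

2/3


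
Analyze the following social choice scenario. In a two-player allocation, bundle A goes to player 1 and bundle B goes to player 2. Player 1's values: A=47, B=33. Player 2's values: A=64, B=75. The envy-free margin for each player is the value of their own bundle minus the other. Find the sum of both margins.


Step 1: Player 1's margin = v1(A) - v1(B) = 47 - 33 = 14
Step 2: Player 2's margin = v2(B) - v2(A) = 75 - 64 = 11
Step 3: Total margin = 14 + 11 = 25

25


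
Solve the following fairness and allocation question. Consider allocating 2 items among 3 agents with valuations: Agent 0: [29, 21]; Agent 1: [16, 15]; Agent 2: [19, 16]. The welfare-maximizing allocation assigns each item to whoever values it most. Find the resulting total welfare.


Step 1: For each item, find the maximum value among all agents.
Step 2: Item 0 -> Agent 0 (value 29)
Step 3: Item 1 -> Agent 0 (value 21)
Step 4: Total welfare = 29 + 21 = 50

50


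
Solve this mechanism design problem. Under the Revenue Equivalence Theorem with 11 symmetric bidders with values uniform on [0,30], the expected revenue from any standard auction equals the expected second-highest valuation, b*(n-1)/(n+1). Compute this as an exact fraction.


Step 1: By Revenue Equivalence, expected revenue = b*(n-1)/(n+1)
Step 2: Substituting n = 11, b = 30
Step 3: Revenue = 30*(11-1)/(11+1) = 30*10/12
Step 4: Revenue = 300/12 = 25

25


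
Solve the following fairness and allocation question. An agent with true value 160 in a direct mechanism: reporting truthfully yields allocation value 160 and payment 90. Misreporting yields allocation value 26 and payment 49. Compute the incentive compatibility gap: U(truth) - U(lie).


Step 1: U(truth) = value - payment = 160 - 90 = 70
Step 2: U(lie) = allocation - payment = 26 - 49 = -23
Step 3: IC gap = 70 - (-23) = 93

93


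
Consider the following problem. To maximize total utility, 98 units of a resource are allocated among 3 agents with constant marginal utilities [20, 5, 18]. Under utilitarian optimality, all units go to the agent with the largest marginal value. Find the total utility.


Step 1: The marginal utilities are [20, 5, 18]
Step 2: The highest marginal utility is 20
Step 3: All 98 units go to that agent
Step 4: Total utility = 20 * 98 = 1960

1960


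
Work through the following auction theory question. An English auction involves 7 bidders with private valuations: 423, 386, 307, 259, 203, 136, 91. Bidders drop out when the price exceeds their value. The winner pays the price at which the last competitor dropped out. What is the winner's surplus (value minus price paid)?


Step 1: Identify the highest value: 423
Step 2: Identify the second-highest value: 386
Step 3: The final price = second-highest value = 386
Step 4: Surplus = 423 - 386 = 37

37


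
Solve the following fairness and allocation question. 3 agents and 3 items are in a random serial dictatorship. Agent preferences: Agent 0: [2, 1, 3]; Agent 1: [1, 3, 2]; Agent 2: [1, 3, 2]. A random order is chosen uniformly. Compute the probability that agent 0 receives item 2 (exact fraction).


Step 1: Agent 0 wants item 2
Step 2: There are 6 possible orderings of agents
Step 3: In 6 orderings, agent 0 gets item 2
Step 4: Probability = 6/6 = 1

1


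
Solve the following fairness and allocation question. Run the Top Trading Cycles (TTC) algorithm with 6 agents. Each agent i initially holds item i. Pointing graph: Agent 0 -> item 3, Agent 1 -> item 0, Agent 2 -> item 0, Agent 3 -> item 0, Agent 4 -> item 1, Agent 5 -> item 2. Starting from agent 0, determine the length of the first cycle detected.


Step 1: Trace the pointer graph from agent 0: 0 -> 3 -> 0
Step 2: A cycle is detected when we revisit agent 0
Step 3: The cycle is: 0 -> 3 -> 0
Step 4: Cycle length = 2

2


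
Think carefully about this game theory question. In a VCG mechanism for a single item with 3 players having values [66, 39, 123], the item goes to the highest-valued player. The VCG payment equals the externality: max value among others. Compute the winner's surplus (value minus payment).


Step 1: The winner is the agent with the highest value: agent 2 with value 123
Step 2: Values of other agents: [66, 39]
Step 3: VCG payment = max of others' values = 66
Step 4: Surplus = 123 - 66 = 57

57


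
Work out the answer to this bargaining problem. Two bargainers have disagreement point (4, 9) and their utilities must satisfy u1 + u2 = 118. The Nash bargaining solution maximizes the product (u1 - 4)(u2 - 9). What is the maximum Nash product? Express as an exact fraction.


Step 1: The Nash solution splits surplus symmetrically above the disagreement point
Step 2: u1 = (total + d1 - d2)/2 = (118 + 4 - 9)/2 = 113/2
Step 3: u2 = (total - d1 + d2)/2 = (118 - 4 + 9)/2 = 123/2
Step 4: Nash product = (113/2 - 4) * (123/2 - 9)
Step 5: = 105/2 * 105/2 = 11025/4

11025/4


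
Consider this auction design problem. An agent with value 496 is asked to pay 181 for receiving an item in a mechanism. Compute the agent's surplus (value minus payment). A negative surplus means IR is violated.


Step 1: Surplus = value - payment = 496 - 181 = 315
Step 2: IR is satisfied (surplus >= 0)

315


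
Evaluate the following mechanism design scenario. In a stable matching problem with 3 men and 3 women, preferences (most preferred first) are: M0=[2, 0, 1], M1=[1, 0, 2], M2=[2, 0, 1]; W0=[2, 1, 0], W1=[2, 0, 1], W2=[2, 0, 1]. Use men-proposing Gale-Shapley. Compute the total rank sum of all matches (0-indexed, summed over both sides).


Step 1: Run Gale-Shapley (men propose, women hold best offer):
  M0 proposes to W2; she accepts
  M1 proposes to W1; she accepts
  M2 proposes to W2; she switches from M0
  M0 proposes to W0; she accepts
Step 2: Final matching: W0-M0, W1-M1, W2-M2
Step 3: 0-indexed ranks (man's rank of his match, then woman's): 1 + 2 + 0 + 2 + 0 + 0
Step 4: Total rank sum = 5

5


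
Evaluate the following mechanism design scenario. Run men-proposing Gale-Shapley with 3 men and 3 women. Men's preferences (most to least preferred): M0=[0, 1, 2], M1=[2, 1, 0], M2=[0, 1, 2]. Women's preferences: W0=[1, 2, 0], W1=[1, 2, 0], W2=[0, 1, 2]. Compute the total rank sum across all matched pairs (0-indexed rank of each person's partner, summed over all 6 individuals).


Step 1: Run Gale-Shapley (men propose, women hold best offer):
  M0 proposes to W0; she accepts
  M1 proposes to W2; she accepts
  M2 proposes to W0; she switches from M0
  M0 proposes to W1; she accepts
Step 2: Final matching: W0-M2, W1-M0, W2-M1
Step 3: 0-indexed ranks (man's rank of his match, then woman's): 0 + 1 + 1 + 2 + 0 + 1
Step 4: Total rank sum = 5

5


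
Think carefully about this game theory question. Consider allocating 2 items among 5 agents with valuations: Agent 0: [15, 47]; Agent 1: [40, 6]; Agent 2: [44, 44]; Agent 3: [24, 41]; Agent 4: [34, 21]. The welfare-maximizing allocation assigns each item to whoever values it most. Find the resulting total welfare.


Step 1: For each item, find the maximum value among all agents.
Step 2: Item 0 -> Agent 2 (value 44)
Step 3: Item 1 -> Agent 0 (value 47)
Step 4: Total welfare = 44 + 47 = 91

91


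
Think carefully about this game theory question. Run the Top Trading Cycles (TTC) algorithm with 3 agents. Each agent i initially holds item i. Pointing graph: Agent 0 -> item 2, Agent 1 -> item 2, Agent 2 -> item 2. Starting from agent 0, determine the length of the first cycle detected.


Step 1: Trace the pointer graph from agent 0: 0 -> 2 -> 2
Step 2: A cycle is detected when we revisit agent 2
Step 3: The cycle is: 2 -> 2
Step 4: Cycle length = 1

1


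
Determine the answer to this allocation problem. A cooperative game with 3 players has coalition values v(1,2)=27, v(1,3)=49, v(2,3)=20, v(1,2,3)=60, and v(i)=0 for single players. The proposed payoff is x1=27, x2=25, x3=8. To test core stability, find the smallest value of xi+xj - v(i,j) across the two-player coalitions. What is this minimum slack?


Step 1: Slack for coalition (1,2): x1+x2 - v12 = 52 - 27 = 25
Step 2: Slack for coalition (1,3): x1+x3 - v13 = 35 - 49 = -14
Step 3: Slack for coalition (2,3): x2+x3 - v23 = 33 - 20 = 13
Step 4: Minimum slack = min(25, -14, 13) = -14, attained by (1,3); coalition (1,3) can block (slack < 0), so the allocation is not in the core

-14


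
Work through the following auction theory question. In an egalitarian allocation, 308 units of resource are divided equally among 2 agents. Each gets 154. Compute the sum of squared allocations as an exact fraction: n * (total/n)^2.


Step 1: Each agent's share = 308/2 = 154
Step 2: Square of each share = (154)^2 = 23716
Step 3: Sum of squares = 2 * 23716 = 47432

47432


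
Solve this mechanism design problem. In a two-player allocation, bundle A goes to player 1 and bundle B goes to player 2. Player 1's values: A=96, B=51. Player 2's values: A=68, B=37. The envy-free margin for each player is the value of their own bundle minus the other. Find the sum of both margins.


Step 1: Player 1's margin = v1(A) - v1(B) = 96 - 51 = 45
Step 2: Player 2's margin = v2(B) - v2(A) = 37 - 68 = -31
Step 3: Total margin = 45 + -31 = 14

14


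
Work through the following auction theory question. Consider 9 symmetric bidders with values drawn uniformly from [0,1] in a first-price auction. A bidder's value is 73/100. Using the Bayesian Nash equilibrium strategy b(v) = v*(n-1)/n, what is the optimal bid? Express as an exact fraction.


Step 1: The symmetric BNE bidding function is b(v) = v * (n-1) / n
Step 2: Substitute v = 73/100 and n = 9
Step 3: b = 73/100 * 8/9
Step 4: b = 146/225

146/225


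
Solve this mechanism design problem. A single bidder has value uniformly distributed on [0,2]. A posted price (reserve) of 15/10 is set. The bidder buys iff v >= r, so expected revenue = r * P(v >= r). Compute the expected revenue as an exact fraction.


Step 1: Posted price r = 3/2, value support [0,2]
Step 2: P(v >= r) = (2 - 3/2)/2 = 1/4
Step 3: Expected revenue = r * P(v >= r) = 3/2 * 1/4
Step 4: Revenue = 3/8

3/8


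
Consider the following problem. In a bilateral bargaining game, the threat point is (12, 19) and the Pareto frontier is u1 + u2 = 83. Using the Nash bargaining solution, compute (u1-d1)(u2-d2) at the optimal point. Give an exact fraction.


Step 1: The Nash solution splits surplus symmetrically above the disagreement point
Step 2: u1 = (total + d1 - d2)/2 = (83 + 12 - 19)/2 = 38
Step 3: u2 = (total - d1 + d2)/2 = (83 - 12 + 19)/2 = 45
Step 4: Nash product = (38 - 12) * (45 - 19)
Step 5: = 26 * 26 = 676

676


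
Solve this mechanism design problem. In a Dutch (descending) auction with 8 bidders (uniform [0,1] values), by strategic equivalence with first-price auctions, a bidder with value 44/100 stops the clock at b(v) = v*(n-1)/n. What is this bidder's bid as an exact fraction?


Step 1: Dutch auctions are strategically equivalent to first-price auctions
Step 2: The equilibrium bid is b(v) = v*(n-1)/n
Step 3: b = 11/25 * 7/8
Step 4: b = 77/200

77/200


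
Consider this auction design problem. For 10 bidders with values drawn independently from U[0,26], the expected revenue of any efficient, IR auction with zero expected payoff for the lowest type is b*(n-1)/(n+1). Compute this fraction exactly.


Step 1: By Revenue Equivalence, expected revenue = b*(n-1)/(n+1)
Step 2: Substituting n = 10, b = 26
Step 3: Revenue = 26*(10-1)/(10+1) = 26*9/11
Step 4: Revenue = 234/11

234/11


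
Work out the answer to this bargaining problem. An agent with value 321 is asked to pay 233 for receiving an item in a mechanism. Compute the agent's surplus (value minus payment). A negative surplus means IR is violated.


Step 1: Surplus = value - payment = 321 - 233 = 88
Step 2: IR is satisfied (surplus >= 0)

88


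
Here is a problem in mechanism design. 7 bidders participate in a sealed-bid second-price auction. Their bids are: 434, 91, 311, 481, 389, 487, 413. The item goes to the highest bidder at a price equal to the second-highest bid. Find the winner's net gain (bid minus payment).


Step 1: Sort bids in descending order: 487, 481, 434, 413, 389, 311, 91
Step 2: The winning bid is the highest: 487
Step 3: The payment equals the second-highest bid: 481
Step 4: Surplus = winner's bid - payment = 487 - 481 = 6

6


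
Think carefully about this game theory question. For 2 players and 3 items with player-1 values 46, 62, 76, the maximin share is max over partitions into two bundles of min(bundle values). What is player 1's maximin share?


Step 1: Item values = 46, 62, 76
Step 2: Enumerate all 2-bundle partitions and take the smaller bundle:
  Partition 1: {46} vs {62,76} -> bundles 46, 138; min = 46
  Partition 2: {62} vs {46,76} -> bundles 62, 122; min = 62
  Partition 3: {76} vs {46,62} -> bundles 76, 108; min = 76
Step 3: MMS = max(46, 62, 76) = 76

76


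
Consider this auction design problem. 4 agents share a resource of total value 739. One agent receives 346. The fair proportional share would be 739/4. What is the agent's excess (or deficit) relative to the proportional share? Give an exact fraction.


Step 1: Proportional share = 739/4
Step 2: Agent's actual allocation = 346
Step 3: Excess = 346 - 739/4 = 645/4

645/4


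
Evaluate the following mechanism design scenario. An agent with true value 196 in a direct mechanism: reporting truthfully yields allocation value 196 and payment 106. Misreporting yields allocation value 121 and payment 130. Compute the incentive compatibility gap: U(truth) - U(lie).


Step 1: U(truth) = value - payment = 196 - 106 = 90
Step 2: U(lie) = allocation - payment = 121 - 130 = -9
Step 3: IC gap = 90 - (-9) = 99

99


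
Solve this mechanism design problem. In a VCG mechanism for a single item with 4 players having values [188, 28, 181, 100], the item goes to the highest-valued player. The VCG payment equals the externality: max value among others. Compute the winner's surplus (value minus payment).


Step 1: The winner is the agent with the highest value: agent 0 with value 188
Step 2: Values of other agents: [28, 181, 100]
Step 3: VCG payment = max of others' values = 181
Step 4: Surplus = 188 - 181 = 7

7


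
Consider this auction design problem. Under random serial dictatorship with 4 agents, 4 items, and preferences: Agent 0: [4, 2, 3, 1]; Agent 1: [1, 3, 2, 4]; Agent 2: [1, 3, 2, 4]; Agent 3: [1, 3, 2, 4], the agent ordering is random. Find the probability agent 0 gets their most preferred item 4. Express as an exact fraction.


Step 1: Agent 0 wants item 4
Step 2: There are 24 possible orderings of agents
Step 3: In 24 orderings, agent 0 gets item 4
Step 4: Probability = 24/24 = 1

1


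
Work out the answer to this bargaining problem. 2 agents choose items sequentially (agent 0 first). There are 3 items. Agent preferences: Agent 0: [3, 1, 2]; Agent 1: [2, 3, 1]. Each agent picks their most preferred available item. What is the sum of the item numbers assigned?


Step 1: Agent 0 picks item 3
Step 2: Agent 1 picks item 2
Step 3: Sum = 3 + 2 = 5

5


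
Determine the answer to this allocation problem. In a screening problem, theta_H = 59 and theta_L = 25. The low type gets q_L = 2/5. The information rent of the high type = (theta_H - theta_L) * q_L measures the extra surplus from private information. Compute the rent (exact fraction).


Step 1: theta_H - theta_L = 59 - 25 = 34
Step 2: Information rent = (theta_H - theta_L) * q_L
Step 3: = 34 * 2/5
Step 4: = 68/5

68/5


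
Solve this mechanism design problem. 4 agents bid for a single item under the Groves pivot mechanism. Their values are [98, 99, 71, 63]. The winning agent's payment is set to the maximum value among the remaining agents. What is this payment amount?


Step 1: The efficient winner is agent 1 with value 99
Step 2: Other agents' values: [98, 71, 63]
Step 3: Pivot payment = max(others) = 98
Step 4: The winner pays 98

98


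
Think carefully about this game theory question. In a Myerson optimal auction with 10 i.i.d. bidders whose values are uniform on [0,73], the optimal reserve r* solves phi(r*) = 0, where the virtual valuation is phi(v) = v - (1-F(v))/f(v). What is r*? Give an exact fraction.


Step 1: For U[0,73], F(v) = v/73 and f(v) = 1/73
Step 2: phi(v) = v - (1 - v/73)/(1/73) = v - (73 - v) = 2v - 73
Step 3: Set phi(r*) = 0: 2r* - 73 = 0
Step 4: r* = 73/2 (the number of bidders n = 10 does not enter)

73/2


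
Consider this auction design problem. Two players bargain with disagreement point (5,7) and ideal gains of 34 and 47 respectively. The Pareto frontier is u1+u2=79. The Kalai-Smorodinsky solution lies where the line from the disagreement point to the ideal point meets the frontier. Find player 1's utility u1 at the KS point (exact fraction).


Step 1: At the KS point, (u1-d1)/r1 = (u2-d2)/r2 = t and u1+u2 = 79
Step 2: u1 = d1 + r1*t and u2 = d2 + r2*t, so (d1 + r1*t) + (d2 + r2*t) = 79
Step 3: t = (79 - 5 - 7)/(34 + 47) = 67/81
Step 4: u1 = d1 + r1*t = 5 + 34 * 67/81 = 2683/81
Step 5: (Check: u2 = d2 + r2*t = 3716/81; u1+u2 = 2683/81 + 3716/81 = 79, on the frontier.)

2683/81


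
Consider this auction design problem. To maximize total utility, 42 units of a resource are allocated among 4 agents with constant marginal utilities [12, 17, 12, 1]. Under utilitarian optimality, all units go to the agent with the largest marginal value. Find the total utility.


Step 1: The marginal utilities are [12, 17, 12, 1]
Step 2: The highest marginal utility is 17
Step 3: All 42 units go to that agent
Step 4: Total utility = 17 * 42 = 714

714


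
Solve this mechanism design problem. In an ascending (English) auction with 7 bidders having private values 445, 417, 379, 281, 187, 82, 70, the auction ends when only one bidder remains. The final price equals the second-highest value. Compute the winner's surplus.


Step 1: Identify the highest value: 445
Step 2: Identify the second-highest value: 417
Step 3: The final price = second-highest value = 417
Step 4: Surplus = 445 - 417 = 28

28


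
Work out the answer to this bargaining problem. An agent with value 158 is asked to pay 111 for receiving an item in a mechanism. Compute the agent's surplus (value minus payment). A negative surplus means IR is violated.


Step 1: Surplus = value - payment = 158 - 111 = 47
Step 2: IR is satisfied (surplus >= 0)

47


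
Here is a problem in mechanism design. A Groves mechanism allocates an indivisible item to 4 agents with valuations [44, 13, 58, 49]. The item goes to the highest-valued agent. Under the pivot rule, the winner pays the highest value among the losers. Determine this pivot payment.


Step 1: The efficient winner is agent 2 with value 58
Step 2: Other agents' values: [44, 13, 49]
Step 3: Pivot payment = max(others) = 49
Step 4: The winner pays 49

49


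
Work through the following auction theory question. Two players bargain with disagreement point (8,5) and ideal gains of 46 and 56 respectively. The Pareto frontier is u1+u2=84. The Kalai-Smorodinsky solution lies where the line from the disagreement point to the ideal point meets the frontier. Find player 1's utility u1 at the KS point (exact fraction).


Step 1: At the KS point, (u1-d1)/r1 = (u2-d2)/r2 = t and u1+u2 = 84
Step 2: u1 = d1 + r1*t and u2 = d2 + r2*t, so (d1 + r1*t) + (d2 + r2*t) = 84
Step 3: t = (84 - 8 - 5)/(46 + 56) = 71/102
Step 4: u1 = d1 + r1*t = 8 + 46 * 71/102 = 2041/51
Step 5: (Check: u2 = d2 + r2*t = 2243/51; u1+u2 = 2041/51 + 2243/51 = 84, on the frontier.)

2041/51


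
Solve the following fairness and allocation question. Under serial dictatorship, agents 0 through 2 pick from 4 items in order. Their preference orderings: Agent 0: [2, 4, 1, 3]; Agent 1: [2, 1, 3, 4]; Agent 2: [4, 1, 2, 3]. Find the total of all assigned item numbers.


Step 1: Agent 0 picks item 2
Step 2: Agent 1 picks item 1
Step 3: Agent 2 picks item 4
Step 4: Sum = 2 + 1 + 4 = 7

7


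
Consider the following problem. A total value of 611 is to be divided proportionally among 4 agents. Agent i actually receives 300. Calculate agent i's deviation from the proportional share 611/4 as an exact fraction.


Step 1: Proportional share = 611/4
Step 2: Agent's actual allocation = 300
Step 3: Excess = 300 - 611/4 = 589/4

589/4


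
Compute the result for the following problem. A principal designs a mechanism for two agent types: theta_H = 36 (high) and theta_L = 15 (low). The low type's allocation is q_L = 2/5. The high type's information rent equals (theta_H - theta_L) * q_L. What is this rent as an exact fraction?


Step 1: theta_H - theta_L = 36 - 15 = 21
Step 2: Information rent = (theta_H - theta_L) * q_L
Step 3: = 21 * 2/5
Step 4: = 42/5

42/5


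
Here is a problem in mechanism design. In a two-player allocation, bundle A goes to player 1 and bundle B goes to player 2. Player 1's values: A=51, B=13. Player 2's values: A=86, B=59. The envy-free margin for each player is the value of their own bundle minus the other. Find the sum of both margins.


Step 1: Player 1's margin = v1(A) - v1(B) = 51 - 13 = 38
Step 2: Player 2's margin = v2(B) - v2(A) = 59 - 86 = -27
Step 3: Total margin = 38 + -27 = 11

11
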